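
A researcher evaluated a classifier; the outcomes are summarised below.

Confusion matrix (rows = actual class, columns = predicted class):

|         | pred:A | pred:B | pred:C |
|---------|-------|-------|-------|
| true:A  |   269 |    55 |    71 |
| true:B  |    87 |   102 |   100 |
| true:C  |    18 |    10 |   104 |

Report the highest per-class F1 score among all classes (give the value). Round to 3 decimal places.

0.700

Per-class F1 score (2·TP/(2·TP+FP+FN)):
  A: TP=269, FP=87+18=105, FN=55+71=126 → 538/769 = 0.6996
  B: TP=102, FP=55+10=65, FN=87+100=187 → 204/456 = 0.4474
  C: TP=104, FP=71+100=171, FN=18+10=28 → 208/407 = 0.5111
Highest is class 'A' with F1 score = 0.700.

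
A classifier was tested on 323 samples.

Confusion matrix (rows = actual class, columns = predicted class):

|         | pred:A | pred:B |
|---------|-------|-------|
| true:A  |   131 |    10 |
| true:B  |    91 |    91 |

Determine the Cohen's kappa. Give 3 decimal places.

0.403

Observed agreement pₒ = trace/N = 222/323 = 0.6873
Expected agreement pₑ = Σ (rowᵢ·colᵢ)/N² = (141·222 + 182·101)/323² = 0.4762
κ = (pₒ − pₑ)/(1 − pₑ) = (0.6873 − 0.4762)/(1 − 0.4762) = 0.403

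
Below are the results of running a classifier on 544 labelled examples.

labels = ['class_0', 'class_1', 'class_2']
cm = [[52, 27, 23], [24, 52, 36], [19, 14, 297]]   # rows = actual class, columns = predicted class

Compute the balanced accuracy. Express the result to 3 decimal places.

Balanced accuracy = mean of per-class recall.
  class_0: recall = 52/102 = 0.5098
  class_1: recall = 52/112 = 0.4643
  class_2: recall = 297/330 = 0.9000
Mean = (0.5098 + 0.4643 + 0.9000) / 3 = 0.625

0.625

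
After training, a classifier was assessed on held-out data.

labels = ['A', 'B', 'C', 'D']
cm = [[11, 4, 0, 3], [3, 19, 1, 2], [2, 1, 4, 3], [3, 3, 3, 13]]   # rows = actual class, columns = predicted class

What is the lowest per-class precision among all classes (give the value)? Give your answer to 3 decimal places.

0.500

Per-class precision (TP/(TP+FP)):
  A: TP=11, FP=3+2+3=8 → 11/19 = 0.5789
  B: TP=19, FP=4+1+3=8 → 19/27 = 0.7037
  C: TP=4, FP=0+1+3=4 → 4/8 = 0.5000
  D: TP=13, FP=3+2+3=8 → 13/21 = 0.6190
Lowest is class 'C' with precision = 0.500.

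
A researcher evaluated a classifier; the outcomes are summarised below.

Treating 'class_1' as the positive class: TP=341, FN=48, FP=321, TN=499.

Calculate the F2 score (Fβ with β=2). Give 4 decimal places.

Fβ = (1+β²)·TP / ((1+β²)·TP + β²·FN + FP), with β²=4
= 5·341 / (5·341 + 4·48 + 321) = 0.7687

0.7687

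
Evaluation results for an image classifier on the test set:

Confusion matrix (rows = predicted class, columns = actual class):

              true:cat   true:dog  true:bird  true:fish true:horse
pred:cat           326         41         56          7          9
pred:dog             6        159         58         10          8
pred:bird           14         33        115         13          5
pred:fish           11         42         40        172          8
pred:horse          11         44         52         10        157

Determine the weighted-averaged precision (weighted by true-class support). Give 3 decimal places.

0.661

Per-class precision (TP/(TP+FP)):
  cat: TP=326, FP=41+56+7+9=113 → 326/439 = 0.7426
  dog: TP=159, FP=6+58+10+8=82 → 159/241 = 0.6598
  bird: TP=115, FP=14+33+13+5=65 → 115/180 = 0.6389
  fish: TP=172, FP=11+42+40+8=101 → 172/273 = 0.6300
  horse: TP=157, FP=11+44+52+10=117 → 157/274 = 0.5730
Weighted-precision = Σ (supportᵢ/N)·precisionᵢ with N=1407: (368/1407)·0.7426 + (319/1407)·0.6598 + (321/1407)·0.6389 + (212/1407)·0.6300 + (187/1407)·0.5730 = 0.661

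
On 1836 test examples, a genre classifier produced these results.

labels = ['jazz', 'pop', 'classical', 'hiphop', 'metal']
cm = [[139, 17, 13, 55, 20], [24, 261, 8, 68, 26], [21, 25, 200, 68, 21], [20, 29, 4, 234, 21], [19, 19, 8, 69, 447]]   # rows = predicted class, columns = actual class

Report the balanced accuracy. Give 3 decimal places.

0.707

Balanced accuracy = mean of per-class recall.
  jazz: recall = 139/223 = 0.6233
  pop: recall = 261/351 = 0.7436
  classical: recall = 200/233 = 0.8584
  hiphop: recall = 234/494 = 0.4737
  metal: recall = 447/535 = 0.8355
Mean = (0.6233 + 0.7436 + 0.8584 + 0.4737 + 0.8355) / 5 = 0.707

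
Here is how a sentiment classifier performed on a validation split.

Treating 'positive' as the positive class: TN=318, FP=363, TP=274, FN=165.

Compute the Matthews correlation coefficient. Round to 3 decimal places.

MCC = (TP·TN − FP·FN) / √((TP+FP)(TP+FN)(TN+FP)(TN+FN))
Numerator = 274·318 − 363·165 = 27237
Denominator = √(637·439·681·483) = √91981014489 = 303283.7195
MCC = 27237 / 303283.7195 = 0.090

0.090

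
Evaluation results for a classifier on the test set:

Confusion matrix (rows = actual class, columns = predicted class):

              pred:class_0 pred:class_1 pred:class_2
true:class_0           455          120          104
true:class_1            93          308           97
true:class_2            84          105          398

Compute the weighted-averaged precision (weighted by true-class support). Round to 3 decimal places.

0.661

Per-class precision (TP/(TP+FP)):
  class_0: TP=455, FP=93+84=177 → 455/632 = 0.7199
  class_1: TP=308, FP=120+105=225 → 308/533 = 0.5779
  class_2: TP=398, FP=104+97=201 → 398/599 = 0.6644
Weighted-precision = Σ (supportᵢ/N)·precisionᵢ with N=1764: (679/1764)·0.7199 + (498/1764)·0.5779 + (587/1764)·0.6644 = 0.661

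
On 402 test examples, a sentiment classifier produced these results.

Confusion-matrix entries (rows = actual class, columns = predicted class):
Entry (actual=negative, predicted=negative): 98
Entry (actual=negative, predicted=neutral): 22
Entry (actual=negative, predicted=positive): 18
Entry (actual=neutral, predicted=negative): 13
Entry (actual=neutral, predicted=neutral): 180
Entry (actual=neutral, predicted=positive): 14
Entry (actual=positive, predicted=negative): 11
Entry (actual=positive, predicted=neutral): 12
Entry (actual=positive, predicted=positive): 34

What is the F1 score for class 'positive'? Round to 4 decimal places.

0.5528

F1 score = 2·TP/(2·TP+FP+FN).
positive: TP=34, FP=18+14=32, FN=11+12=23 → 68/123 = 0.55285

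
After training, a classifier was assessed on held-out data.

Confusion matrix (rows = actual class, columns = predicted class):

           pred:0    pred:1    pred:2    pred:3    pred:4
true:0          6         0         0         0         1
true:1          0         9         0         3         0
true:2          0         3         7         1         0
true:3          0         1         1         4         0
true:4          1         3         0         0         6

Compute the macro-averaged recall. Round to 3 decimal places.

Per-class recall (TP/(TP+FN)):
  0: TP=6, FN=0+0+0+1=1 → 6/7 = 0.8571
  1: TP=9, FN=0+0+3+0=3 → 9/12 = 0.7500
  2: TP=7, FN=0+3+1+0=4 → 7/11 = 0.6364
  3: TP=4, FN=0+1+1+0=2 → 4/6 = 0.6667
  4: TP=6, FN=1+3+0+0=4 → 6/10 = 0.6000
Macro-recall = mean = (0.8571 + 0.7500 + 0.6364 + 0.6667 + 0.6000) / 5 = 0.702

0.702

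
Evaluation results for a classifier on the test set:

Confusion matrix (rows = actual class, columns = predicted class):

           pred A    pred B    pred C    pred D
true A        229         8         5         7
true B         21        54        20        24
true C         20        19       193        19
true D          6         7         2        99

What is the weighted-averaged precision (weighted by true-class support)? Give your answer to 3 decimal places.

0.785

Per-class precision (TP/(TP+FP)):
  A: TP=229, FP=21+20+6=47 → 229/276 = 0.8297
  B: TP=54, FP=8+19+7=34 → 54/88 = 0.6136
  C: TP=193, FP=5+20+2=27 → 193/220 = 0.8773
  D: TP=99, FP=7+24+19=50 → 99/149 = 0.6644
Weighted-precision = Σ (supportᵢ/N)·precisionᵢ with N=733: (249/733)·0.8297 + (119/733)·0.6136 + (251/733)·0.8773 + (114/733)·0.6644 = 0.785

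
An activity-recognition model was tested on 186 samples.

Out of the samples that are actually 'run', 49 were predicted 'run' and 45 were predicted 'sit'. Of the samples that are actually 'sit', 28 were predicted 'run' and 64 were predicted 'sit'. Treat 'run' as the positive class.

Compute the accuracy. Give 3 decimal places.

Accuracy = (TP+TN)/N = (49+64)/186 = 0.608

0.608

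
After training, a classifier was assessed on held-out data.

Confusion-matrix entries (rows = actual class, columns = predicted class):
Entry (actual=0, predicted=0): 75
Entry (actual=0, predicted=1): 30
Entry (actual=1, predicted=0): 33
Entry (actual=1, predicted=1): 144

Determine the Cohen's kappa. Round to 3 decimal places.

0.525

Observed agreement pₒ = trace/N = 219/282 = 0.7766
Expected agreement pₑ = Σ (rowᵢ·colᵢ)/N² = (105·108 + 177·174)/282² = 0.5299
κ = (pₒ − pₑ)/(1 − pₑ) = (0.7766 − 0.5299)/(1 − 0.5299) = 0.525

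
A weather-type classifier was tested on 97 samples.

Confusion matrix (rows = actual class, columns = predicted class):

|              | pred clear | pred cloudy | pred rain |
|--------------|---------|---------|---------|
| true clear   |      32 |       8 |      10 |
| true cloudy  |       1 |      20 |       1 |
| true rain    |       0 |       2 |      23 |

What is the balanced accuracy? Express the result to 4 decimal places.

0.8230

Balanced accuracy = mean of per-class recall.
  clear: recall = 32/50 = 0.64000
  cloudy: recall = 20/22 = 0.90909
  rain: recall = 23/25 = 0.92000
Mean = (0.64000 + 0.90909 + 0.92000) / 3 = 0.8230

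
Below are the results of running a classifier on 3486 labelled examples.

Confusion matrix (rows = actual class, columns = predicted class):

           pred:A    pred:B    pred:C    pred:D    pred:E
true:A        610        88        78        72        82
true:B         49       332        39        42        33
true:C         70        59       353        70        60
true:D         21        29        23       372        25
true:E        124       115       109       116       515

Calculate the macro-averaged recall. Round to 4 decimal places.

Per-class recall (TP/(TP+FN)):
  A: TP=610, FN=88+78+72+82=320 → 610/930 = 0.65591
  B: TP=332, FN=49+39+42+33=163 → 332/495 = 0.67071
  C: TP=353, FN=70+59+70+60=259 → 353/612 = 0.57680
  D: TP=372, FN=21+29+23+25=98 → 372/470 = 0.79149
  E: TP=515, FN=124+115+109+116=464 → 515/979 = 0.52605
Macro-recall = mean = (0.65591 + 0.67071 + 0.57680 + 0.79149 + 0.52605) / 5 = 0.6442

0.6442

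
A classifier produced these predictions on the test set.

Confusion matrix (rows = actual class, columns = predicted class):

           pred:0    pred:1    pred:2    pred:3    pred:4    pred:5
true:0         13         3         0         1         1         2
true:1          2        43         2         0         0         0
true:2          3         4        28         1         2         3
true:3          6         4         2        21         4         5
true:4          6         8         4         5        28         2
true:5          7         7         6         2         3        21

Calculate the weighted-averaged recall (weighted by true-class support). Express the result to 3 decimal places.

Per-class recall (TP/(TP+FN)):
  0: TP=13, FN=3+0+1+1+2=7 → 13/20 = 0.6500
  1: TP=43, FN=2+2+0+0+0=4 → 43/47 = 0.9149
  2: TP=28, FN=3+4+1+2+3=13 → 28/41 = 0.6829
  3: TP=21, FN=6+4+2+4+5=21 → 21/42 = 0.5000
  4: TP=28, FN=6+8+4+5+2=25 → 28/53 = 0.5283
  5: TP=21, FN=7+7+6+2+3=25 → 21/46 = 0.4565
Weighted-recall = Σ (supportᵢ/N)·recallᵢ with N=249: (20/249)·0.6500 + (47/249)·0.9149 + (41/249)·0.6829 + (42/249)·0.5000 + (53/249)·0.5283 + (46/249)·0.4565 = 0.618

0.618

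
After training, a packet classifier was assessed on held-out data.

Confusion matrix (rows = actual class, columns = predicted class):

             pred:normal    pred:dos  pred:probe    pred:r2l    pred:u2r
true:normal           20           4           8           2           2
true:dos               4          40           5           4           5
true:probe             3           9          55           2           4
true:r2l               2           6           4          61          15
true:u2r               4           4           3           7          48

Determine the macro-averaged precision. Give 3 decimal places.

0.685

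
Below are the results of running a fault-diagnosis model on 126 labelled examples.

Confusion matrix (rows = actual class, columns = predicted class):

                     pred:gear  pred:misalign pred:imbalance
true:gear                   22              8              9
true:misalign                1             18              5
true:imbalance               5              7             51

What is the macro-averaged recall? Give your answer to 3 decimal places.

Per-class recall (TP/(TP+FN)):
  gear: TP=22, FN=8+9=17 → 22/39 = 0.5641
  misalign: TP=18, FN=1+5=6 → 18/24 = 0.7500
  imbalance: TP=51, FN=5+7=12 → 51/63 = 0.8095
Macro-recall = mean = (0.5641 + 0.7500 + 0.8095) / 3 = 0.708

0.708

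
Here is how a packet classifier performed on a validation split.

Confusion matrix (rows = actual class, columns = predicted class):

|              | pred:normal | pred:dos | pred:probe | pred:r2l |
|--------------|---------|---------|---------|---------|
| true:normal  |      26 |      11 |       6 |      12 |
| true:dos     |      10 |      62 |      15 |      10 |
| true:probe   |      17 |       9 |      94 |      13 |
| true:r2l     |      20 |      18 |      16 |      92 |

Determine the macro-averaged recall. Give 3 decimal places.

Per-class recall (TP/(TP+FN)):
  normal: TP=26, FN=11+6+12=29 → 26/55 = 0.4727
  dos: TP=62, FN=10+15+10=35 → 62/97 = 0.6392
  probe: TP=94, FN=17+9+13=39 → 94/133 = 0.7068
  r2l: TP=92, FN=20+18+16=54 → 92/146 = 0.6301
Macro-recall = mean = (0.4727 + 0.6392 + 0.7068 + 0.6301) / 4 = 0.612

0.612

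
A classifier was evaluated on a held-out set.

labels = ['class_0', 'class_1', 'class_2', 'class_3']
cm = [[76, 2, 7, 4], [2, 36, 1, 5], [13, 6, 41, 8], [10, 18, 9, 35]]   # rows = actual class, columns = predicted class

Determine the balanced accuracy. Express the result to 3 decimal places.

0.690

Balanced accuracy = mean of per-class recall.
  class_0: recall = 76/89 = 0.8539
  class_1: recall = 36/44 = 0.8182
  class_2: recall = 41/68 = 0.6029
  class_3: recall = 35/72 = 0.4861
Mean = (0.8539 + 0.8182 + 0.6029 + 0.4861) / 4 = 0.690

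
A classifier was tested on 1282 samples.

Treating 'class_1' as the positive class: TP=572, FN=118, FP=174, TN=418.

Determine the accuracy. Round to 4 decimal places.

Accuracy = (TP+TN)/N = (572+418)/1282 = 0.7722

0.7722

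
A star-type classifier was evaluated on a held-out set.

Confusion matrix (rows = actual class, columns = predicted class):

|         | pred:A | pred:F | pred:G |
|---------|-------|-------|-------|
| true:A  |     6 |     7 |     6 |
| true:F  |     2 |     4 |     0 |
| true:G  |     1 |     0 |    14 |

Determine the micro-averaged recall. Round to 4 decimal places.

0.6000

Micro-averaging pools counts across classes: ΣTP=24, ΣFP=16, ΣFN=16.
Micro-recall = TP/(TP+FN) on pooled counts = 0.6000 (equals overall accuracy in single-label multiclass).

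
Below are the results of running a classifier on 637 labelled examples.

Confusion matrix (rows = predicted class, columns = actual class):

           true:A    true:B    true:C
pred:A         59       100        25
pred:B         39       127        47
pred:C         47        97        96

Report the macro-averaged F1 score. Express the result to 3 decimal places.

Per-class F1 score (2·TP/(2·TP+FP+FN)):
  A: TP=59, FP=100+25=125, FN=39+47=86 → 118/329 = 0.3587
  B: TP=127, FP=39+47=86, FN=100+97=197 → 254/537 = 0.4730
  C: TP=96, FP=47+97=144, FN=25+47=72 → 192/408 = 0.4706
Macro-F1 score = mean = (0.3587 + 0.4730 + 0.4706) / 3 = 0.434

0.434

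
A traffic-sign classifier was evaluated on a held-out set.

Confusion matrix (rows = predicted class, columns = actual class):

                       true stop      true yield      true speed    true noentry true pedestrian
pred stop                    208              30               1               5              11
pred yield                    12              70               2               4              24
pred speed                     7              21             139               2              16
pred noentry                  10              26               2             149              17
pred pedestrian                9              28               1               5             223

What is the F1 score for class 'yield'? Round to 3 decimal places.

0.488

Treat 'yield' as positive and all other classes as negative.
F1 score = 2·TP/(2·TP+FP+FN).
yield: TP=70, FP=12+2+4+24=42, FN=30+21+26+28=105 → 140/287 = 0.4878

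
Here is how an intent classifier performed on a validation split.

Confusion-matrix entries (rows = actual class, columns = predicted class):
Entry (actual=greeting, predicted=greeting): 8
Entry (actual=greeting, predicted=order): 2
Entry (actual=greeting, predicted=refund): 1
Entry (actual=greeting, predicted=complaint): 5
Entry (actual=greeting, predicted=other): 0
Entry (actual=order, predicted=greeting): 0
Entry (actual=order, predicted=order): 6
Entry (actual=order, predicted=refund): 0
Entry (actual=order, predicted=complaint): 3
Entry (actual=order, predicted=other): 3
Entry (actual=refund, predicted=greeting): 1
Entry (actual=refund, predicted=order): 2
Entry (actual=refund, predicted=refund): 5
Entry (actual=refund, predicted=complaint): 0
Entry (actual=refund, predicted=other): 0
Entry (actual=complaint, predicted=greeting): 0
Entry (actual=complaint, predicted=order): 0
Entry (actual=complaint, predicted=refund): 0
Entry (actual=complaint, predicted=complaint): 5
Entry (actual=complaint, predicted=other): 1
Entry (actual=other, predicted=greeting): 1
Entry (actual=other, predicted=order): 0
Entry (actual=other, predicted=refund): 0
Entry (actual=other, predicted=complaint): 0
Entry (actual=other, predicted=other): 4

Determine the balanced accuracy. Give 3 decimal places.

0.652

Balanced accuracy = mean of per-class recall.
  greeting: recall = 8/16 = 0.5000
  order: recall = 6/12 = 0.5000
  refund: recall = 5/8 = 0.6250
  complaint: recall = 5/6 = 0.8333
  other: recall = 4/5 = 0.8000
Mean = (0.5000 + 0.5000 + 0.6250 + 0.8333 + 0.8000) / 5 = 0.652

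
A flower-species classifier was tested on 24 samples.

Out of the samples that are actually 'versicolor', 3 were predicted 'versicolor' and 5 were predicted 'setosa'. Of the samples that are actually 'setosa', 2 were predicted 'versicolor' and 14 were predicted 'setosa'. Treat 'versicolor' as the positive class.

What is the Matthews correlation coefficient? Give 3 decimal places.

MCC = (TP·TN − FP·FN) / √((TP+FP)(TP+FN)(TN+FP)(TN+FN))
Numerator = 3·14 − 2·5 = 32
Denominator = √(5·8·16·19) = √12160 = 110.2724
MCC = 32 / 110.2724 = 0.290

0.290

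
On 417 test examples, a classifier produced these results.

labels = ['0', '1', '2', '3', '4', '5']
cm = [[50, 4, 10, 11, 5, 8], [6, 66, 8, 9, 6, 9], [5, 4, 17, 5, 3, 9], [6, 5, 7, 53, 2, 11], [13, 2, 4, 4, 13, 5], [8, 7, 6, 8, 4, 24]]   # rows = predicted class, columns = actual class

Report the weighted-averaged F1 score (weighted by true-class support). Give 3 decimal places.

0.531

Per-class F1 score (2·TP/(2·TP+FP+FN)):
  0: TP=50, FP=4+10+11+5+8=38, FN=6+5+6+13+8=38 → 100/176 = 0.5682
  1: TP=66, FP=6+8+9+6+9=38, FN=4+4+5+2+7=22 → 132/192 = 0.6875
  2: TP=17, FP=5+4+5+3+9=26, FN=10+8+7+4+6=35 → 34/95 = 0.3579
  3: TP=53, FP=6+5+7+2+11=31, FN=11+9+5+4+8=37 → 106/174 = 0.6092
  4: TP=13, FP=13+2+4+4+5=28, FN=5+6+3+2+4=20 → 26/74 = 0.3514
  5: TP=24, FP=8+7+6+8+4=33, FN=8+9+9+11+5=42 → 48/123 = 0.3902
Weighted-F1 score = Σ (supportᵢ/N)·F1 scoreᵢ with N=417: (88/417)·0.5682 + (88/417)·0.6875 + (52/417)·0.3579 + (90/417)·0.6092 + (33/417)·0.3514 + (66/417)·0.3902 = 0.531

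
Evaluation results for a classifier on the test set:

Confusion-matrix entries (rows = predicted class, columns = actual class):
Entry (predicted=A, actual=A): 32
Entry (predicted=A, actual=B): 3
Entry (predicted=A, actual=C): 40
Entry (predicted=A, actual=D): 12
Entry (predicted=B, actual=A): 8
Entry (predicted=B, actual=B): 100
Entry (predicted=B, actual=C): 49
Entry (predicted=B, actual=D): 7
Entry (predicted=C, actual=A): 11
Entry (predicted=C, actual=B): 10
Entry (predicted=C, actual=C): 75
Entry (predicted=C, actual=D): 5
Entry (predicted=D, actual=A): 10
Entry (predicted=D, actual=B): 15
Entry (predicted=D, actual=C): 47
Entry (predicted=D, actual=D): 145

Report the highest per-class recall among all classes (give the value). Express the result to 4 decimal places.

Per-class recall (TP/(TP+FN)):
  A: TP=32, FN=8+11+10=29 → 32/61 = 0.52459
  B: TP=100, FN=3+10+15=28 → 100/128 = 0.78125
  C: TP=75, FN=40+49+47=136 → 75/211 = 0.35545
  D: TP=145, FN=12+7+5=24 → 145/169 = 0.85799
Highest is class 'D' with recall = 0.8580.

0.8580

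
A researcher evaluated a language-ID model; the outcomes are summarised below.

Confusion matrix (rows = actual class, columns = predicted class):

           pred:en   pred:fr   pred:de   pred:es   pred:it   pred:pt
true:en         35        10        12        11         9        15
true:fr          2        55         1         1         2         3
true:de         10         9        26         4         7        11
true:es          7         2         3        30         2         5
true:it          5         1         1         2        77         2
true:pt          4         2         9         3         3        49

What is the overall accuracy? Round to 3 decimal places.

0.633

Accuracy = trace / total = (35+55+26+30+77+49=272) / 430 = 272/430 = 0.633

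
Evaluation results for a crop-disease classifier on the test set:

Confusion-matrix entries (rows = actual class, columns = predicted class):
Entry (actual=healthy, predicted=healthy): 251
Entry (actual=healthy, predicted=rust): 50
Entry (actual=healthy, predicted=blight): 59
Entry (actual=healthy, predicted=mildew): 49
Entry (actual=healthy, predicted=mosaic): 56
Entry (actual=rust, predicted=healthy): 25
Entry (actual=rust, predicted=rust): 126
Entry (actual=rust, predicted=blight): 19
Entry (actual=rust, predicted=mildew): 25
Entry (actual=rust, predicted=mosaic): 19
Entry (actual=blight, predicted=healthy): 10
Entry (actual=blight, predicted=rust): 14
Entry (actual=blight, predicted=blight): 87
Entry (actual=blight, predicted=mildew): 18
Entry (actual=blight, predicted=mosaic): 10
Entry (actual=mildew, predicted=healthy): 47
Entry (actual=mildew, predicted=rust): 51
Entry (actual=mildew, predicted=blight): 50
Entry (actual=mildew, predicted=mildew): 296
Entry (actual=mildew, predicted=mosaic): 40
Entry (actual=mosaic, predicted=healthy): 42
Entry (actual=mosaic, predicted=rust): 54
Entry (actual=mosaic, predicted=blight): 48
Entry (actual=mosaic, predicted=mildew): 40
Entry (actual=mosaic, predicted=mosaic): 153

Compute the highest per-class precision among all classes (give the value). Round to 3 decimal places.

Per-class precision (TP/(TP+FP)):
  healthy: TP=251, FP=25+10+47+42=124 → 251/375 = 0.6693
  rust: TP=126, FP=50+14+51+54=169 → 126/295 = 0.4271
  blight: TP=87, FP=59+19+50+48=176 → 87/263 = 0.3308
  mildew: TP=296, FP=49+25+18+40=132 → 296/428 = 0.6916
  mosaic: TP=153, FP=56+19+10+40=125 → 153/278 = 0.5504
Highest is class 'mildew' with precision = 0.692.

0.692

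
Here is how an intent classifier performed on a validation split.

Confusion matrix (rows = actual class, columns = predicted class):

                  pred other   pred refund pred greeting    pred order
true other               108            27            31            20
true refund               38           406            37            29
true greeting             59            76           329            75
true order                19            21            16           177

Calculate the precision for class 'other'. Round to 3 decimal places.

One-vs-rest for 'other': TP = diagonal; FP = other classes predicted 'other'; FN = 'other' predicted as other.
precision = TP/(TP+FP).
other: TP=108, FP=38+59+19=116 → 108/224 = 0.4821

0.482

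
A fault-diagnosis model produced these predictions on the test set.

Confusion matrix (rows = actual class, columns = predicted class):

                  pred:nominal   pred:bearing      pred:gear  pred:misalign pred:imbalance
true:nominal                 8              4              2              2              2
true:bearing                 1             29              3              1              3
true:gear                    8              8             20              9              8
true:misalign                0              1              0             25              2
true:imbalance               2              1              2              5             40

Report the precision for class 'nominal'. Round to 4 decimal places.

0.4211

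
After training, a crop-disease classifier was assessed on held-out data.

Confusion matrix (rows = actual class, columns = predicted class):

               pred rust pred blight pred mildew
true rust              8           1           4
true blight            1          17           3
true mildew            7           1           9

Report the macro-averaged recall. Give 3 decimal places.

0.651

Per-class recall (TP/(TP+FN)):
  rust: TP=8, FN=1+4=5 → 8/13 = 0.6154
  blight: TP=17, FN=1+3=4 → 17/21 = 0.8095
  mildew: TP=9, FN=7+1=8 → 9/17 = 0.5294
Macro-recall = mean = (0.6154 + 0.8095 + 0.5294) / 3 = 0.651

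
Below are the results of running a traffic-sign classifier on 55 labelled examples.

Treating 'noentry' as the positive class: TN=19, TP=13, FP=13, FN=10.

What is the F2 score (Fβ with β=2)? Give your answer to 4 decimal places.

Fβ = (1+β²)·TP / ((1+β²)·TP + β²·FN + FP), with β²=4
= 5·13 / (5·13 + 4·10 + 13) = 0.5508

0.5508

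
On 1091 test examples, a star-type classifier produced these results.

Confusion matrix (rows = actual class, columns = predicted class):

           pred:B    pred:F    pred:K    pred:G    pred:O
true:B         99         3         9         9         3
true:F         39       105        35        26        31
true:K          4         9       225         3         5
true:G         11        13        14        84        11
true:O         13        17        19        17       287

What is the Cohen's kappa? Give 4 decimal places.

0.6562

Observed agreement pₒ = trace/N = 800/1091 = 0.73327
Expected agreement pₑ = Σ (rowᵢ·colᵢ)/N² = (123·166 + 236·147 + 246·302 + 133·139 + 353·337)/1091² = 0.22419
κ = (pₒ − pₑ)/(1 − pₑ) = (0.73327 − 0.22419)/(1 − 0.22419) = 0.6562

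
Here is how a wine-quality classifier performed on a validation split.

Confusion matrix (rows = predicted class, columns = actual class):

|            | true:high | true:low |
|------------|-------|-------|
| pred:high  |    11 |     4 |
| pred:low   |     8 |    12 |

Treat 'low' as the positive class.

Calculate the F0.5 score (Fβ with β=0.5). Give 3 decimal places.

0.625

Fβ = (1+β²)·TP / ((1+β²)·TP + β²·FN + FP), with β²=1/4
= 1.25·12 / (1.25·12 + 0.25·4 + 8) = 0.625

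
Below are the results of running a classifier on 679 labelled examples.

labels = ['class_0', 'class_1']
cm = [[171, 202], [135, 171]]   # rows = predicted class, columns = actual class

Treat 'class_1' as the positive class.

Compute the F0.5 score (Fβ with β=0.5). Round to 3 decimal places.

Fβ = (1+β²)·TP / ((1+β²)·TP + β²·FN + FP), with β²=1/4
= 1.25·171 / (1.25·171 + 0.25·202 + 135) = 0.535

0.535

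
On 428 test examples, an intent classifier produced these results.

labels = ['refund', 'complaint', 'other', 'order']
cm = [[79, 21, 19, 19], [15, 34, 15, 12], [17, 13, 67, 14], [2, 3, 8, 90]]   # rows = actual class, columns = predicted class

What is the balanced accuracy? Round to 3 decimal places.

0.624

Balanced accuracy = mean of per-class recall.
  refund: recall = 79/138 = 0.5725
  complaint: recall = 34/76 = 0.4474
  other: recall = 67/111 = 0.6036
  order: recall = 90/103 = 0.8738
Mean = (0.5725 + 0.4474 + 0.6036 + 0.8738) / 4 = 0.624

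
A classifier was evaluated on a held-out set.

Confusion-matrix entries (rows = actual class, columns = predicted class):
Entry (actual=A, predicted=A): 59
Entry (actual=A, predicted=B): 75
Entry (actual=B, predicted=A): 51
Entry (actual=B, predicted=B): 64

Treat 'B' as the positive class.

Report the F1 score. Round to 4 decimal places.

0.5039

Precision = TP/(TP+FP) = 64/139 = 0.4604
Recall = TP/(TP+FN) = 64/115 = 0.5565
F1 = 2·TP/(2·TP+FP+FN) = 128/254 = 0.5039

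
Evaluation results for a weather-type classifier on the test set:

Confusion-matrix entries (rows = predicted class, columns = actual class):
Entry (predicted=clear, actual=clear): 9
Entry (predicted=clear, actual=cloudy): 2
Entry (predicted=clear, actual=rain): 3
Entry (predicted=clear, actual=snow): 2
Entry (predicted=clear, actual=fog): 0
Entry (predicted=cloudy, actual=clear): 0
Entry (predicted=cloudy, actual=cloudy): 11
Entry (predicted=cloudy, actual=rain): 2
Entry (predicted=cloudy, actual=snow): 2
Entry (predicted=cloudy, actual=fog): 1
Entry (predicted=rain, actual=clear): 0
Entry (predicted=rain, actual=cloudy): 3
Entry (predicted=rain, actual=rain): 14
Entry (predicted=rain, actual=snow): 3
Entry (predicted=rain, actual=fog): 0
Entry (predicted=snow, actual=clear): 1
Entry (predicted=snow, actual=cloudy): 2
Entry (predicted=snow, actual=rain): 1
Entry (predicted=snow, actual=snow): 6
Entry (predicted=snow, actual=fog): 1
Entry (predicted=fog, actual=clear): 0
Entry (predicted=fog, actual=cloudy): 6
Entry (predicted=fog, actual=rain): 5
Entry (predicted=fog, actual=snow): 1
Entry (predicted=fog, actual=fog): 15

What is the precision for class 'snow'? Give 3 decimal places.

0.545

Take TP from the diagonal, FP from the rest of the 'snow' prediction marginal, FN from the rest of the 'snow' actual marginal.
precision = TP/(TP+FP).
snow: TP=6, FP=1+2+1+1=5 → 6/11 = 0.5455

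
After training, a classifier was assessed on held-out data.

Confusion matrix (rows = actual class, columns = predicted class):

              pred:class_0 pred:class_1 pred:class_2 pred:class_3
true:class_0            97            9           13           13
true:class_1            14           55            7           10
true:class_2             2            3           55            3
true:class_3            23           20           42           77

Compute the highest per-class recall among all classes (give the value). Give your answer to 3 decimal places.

0.873

Per-class recall (TP/(TP+FN)):
  class_0: TP=97, FN=9+13+13=35 → 97/132 = 0.7348
  class_1: TP=55, FN=14+7+10=31 → 55/86 = 0.6395
  class_2: TP=55, FN=2+3+3=8 → 55/63 = 0.8730
  class_3: TP=77, FN=23+20+42=85 → 77/162 = 0.4753
Highest is class 'class_2' with recall = 0.873.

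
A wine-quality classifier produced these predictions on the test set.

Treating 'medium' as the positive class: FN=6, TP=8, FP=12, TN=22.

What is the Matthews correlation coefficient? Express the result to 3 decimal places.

0.201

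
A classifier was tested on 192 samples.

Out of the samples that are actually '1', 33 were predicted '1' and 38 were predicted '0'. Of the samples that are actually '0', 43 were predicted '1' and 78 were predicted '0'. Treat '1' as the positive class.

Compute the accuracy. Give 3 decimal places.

0.578

Accuracy = (TP+TN)/N = (33+78)/192 = 0.578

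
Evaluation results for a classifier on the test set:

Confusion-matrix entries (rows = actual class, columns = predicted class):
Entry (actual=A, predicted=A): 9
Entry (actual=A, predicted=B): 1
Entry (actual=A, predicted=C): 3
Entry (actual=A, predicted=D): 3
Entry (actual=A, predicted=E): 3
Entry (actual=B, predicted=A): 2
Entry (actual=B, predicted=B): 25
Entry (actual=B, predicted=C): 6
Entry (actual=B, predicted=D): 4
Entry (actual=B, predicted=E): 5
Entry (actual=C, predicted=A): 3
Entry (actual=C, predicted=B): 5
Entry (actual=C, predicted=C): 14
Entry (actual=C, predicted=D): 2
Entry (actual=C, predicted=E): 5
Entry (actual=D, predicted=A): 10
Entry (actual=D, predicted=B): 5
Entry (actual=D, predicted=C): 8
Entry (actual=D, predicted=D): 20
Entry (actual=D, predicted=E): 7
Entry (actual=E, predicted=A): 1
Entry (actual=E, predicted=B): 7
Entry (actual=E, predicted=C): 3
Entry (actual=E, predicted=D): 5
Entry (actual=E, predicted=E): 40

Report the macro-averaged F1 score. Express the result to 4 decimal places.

0.5215

Per-class F1 score (2·TP/(2·TP+FP+FN)):
  A: TP=9, FP=2+3+10+1=16, FN=1+3+3+3=10 → 18/44 = 0.40909
  B: TP=25, FP=1+5+5+7=18, FN=2+6+4+5=17 → 50/85 = 0.58824
  C: TP=14, FP=3+6+8+3=20, FN=3+5+2+5=15 → 28/63 = 0.44444
  D: TP=20, FP=3+4+2+5=14, FN=10+5+8+7=30 → 40/84 = 0.47619
  E: TP=40, FP=3+5+5+7=20, FN=1+7+3+5=16 → 80/116 = 0.68966
Macro-F1 score = mean = (0.40909 + 0.58824 + 0.44444 + 0.47619 + 0.68966) / 5 = 0.5215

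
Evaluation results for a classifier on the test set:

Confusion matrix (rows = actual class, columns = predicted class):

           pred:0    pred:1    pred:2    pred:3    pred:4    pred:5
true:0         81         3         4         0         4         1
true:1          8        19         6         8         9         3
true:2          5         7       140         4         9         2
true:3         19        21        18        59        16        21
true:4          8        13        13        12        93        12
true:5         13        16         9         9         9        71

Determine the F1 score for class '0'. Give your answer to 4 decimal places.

0.7137

Treat '0' as positive and all other classes as negative.
F1 score = 2·TP/(2·TP+FP+FN).
0: TP=81, FP=8+5+19+8+13=53, FN=3+4+0+4+1=12 → 162/227 = 0.71366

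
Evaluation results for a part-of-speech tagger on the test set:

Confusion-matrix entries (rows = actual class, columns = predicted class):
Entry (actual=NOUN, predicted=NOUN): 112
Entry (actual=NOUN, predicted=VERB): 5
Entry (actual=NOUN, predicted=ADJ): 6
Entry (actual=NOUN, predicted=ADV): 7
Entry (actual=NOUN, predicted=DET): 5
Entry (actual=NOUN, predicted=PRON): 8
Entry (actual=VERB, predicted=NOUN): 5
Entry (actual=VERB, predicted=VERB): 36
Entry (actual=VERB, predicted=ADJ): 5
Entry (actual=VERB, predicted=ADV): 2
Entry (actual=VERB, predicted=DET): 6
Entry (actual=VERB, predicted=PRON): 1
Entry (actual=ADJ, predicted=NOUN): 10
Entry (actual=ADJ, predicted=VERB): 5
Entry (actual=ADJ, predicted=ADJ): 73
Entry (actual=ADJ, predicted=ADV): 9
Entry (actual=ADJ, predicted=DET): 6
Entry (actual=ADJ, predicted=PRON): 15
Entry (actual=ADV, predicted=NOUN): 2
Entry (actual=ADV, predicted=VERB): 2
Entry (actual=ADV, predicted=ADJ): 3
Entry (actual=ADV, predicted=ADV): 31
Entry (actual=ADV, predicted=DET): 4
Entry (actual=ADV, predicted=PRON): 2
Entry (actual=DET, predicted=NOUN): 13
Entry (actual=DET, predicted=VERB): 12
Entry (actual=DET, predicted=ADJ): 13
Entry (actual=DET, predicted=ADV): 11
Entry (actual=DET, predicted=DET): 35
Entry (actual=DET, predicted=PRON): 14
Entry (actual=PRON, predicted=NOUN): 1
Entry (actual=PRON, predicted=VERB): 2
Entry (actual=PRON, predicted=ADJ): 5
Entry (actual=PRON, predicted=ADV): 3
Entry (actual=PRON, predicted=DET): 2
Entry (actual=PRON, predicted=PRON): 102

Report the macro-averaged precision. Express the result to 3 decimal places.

0.645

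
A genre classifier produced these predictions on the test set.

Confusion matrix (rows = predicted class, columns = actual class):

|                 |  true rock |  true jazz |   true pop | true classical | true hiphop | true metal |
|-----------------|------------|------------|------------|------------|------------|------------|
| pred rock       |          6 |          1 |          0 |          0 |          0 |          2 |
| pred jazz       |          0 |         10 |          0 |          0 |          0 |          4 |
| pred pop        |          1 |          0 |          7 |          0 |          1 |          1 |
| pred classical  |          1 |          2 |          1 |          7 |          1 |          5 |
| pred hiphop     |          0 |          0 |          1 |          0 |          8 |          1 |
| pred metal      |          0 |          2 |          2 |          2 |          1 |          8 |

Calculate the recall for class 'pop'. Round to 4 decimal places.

One-vs-rest for 'pop': TP = diagonal; FP = other classes predicted 'pop'; FN = 'pop' predicted as other.
recall = TP/(TP+FN).
pop: TP=7, FN=0+0+1+1+2=4 → 7/11 = 0.63636

0.6364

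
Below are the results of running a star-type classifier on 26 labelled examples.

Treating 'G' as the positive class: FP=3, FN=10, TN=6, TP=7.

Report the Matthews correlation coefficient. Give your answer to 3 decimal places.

0.077

MCC = (TP·TN − FP·FN) / √((TP+FP)(TP+FN)(TN+FP)(TN+FN))
Numerator = 7·6 − 3·10 = 12
Denominator = √(10·17·9·16) = √24480 = 156.4609
MCC = 12 / 156.4609 = 0.077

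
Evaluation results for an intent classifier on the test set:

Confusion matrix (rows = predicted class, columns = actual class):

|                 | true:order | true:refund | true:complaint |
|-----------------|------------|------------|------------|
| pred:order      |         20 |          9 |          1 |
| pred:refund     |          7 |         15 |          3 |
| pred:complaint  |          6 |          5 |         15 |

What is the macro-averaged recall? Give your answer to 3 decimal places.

0.638

Per-class recall (TP/(TP+FN)):
  order: TP=20, FN=7+6=13 → 20/33 = 0.6061
  refund: TP=15, FN=9+5=14 → 15/29 = 0.5172
  complaint: TP=15, FN=1+3=4 → 15/19 = 0.7895
Macro-recall = mean = (0.6061 + 0.5172 + 0.7895) / 3 = 0.638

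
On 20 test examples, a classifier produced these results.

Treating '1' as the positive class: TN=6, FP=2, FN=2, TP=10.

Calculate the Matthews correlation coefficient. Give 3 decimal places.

0.583

MCC = (TP·TN − FP·FN) / √((TP+FP)(TP+FN)(TN+FP)(TN+FN))
Numerator = 10·6 − 2·2 = 56
Denominator = √(12·12·8·8) = √9216 = 96.0000
MCC = 56 / 96.0000 = 0.583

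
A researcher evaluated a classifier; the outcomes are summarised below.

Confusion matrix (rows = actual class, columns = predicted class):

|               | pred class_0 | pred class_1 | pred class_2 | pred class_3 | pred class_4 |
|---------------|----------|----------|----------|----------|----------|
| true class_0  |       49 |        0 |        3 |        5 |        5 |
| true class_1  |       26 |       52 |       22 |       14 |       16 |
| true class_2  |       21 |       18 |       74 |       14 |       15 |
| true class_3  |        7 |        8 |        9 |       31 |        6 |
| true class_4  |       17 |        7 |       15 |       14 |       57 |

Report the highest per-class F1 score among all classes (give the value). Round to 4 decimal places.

0.5585

Per-class F1 score (2·TP/(2·TP+FP+FN)):
  class_0: TP=49, FP=26+21+7+17=71, FN=0+3+5+5=13 → 98/182 = 0.53846
  class_1: TP=52, FP=0+18+8+7=33, FN=26+22+14+16=78 → 104/215 = 0.48372
  class_2: TP=74, FP=3+22+9+15=49, FN=21+18+14+15=68 → 148/265 = 0.55849
  class_3: TP=31, FP=5+14+14+14=47, FN=7+8+9+6=30 → 62/139 = 0.44604
  class_4: TP=57, FP=5+16+15+6=42, FN=17+7+15+14=53 → 114/209 = 0.54545
Highest is class 'class_2' with F1 score = 0.5585.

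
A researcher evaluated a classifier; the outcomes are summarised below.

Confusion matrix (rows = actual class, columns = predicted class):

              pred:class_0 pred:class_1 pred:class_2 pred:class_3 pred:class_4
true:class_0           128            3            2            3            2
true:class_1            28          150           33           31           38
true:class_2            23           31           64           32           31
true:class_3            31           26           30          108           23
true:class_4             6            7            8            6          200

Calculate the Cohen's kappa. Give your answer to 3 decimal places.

Observed agreement pₒ = trace/N = 650/1044 = 0.6226
Expected agreement pₑ = Σ (rowᵢ·colᵢ)/N² = (138·216 + 280·217 + 181·137 + 218·180 + 227·294)/1044² = 0.2031
κ = (pₒ − pₑ)/(1 − pₑ) = (0.6226 − 0.2031)/(1 − 0.2031) = 0.526

0.526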